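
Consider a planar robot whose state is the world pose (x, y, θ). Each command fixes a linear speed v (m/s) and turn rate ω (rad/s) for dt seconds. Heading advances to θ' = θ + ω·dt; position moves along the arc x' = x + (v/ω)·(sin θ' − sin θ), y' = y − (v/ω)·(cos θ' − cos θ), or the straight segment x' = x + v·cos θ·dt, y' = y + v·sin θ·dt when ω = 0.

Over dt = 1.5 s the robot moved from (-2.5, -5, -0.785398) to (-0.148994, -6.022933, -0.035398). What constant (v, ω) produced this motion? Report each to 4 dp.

Δθ = -0.035398 − -0.785398 = 0.750000
ω = Δθ/dt = 0.750000/1.5 = 0.5000
R = Δx/(sin θ' − sin θ) = 3.5000
v = R·ω = 3.5000·0.5000 = 1.7500

v = 1.7500, ω = 0.5000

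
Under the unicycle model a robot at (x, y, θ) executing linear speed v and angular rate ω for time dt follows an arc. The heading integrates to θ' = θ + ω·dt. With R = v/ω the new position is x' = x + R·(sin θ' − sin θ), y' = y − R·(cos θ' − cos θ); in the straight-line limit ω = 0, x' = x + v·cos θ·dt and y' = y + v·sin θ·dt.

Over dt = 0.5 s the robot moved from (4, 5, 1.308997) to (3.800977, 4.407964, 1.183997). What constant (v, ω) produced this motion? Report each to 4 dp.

v = -1.2500, ω = -0.2500

Δθ = 1.183997 − 1.308997 = -0.125000
ω = Δθ/dt = -0.125000/0.5 = -0.2500
R = −Δy/(cos θ' − cos θ) = 5.0000
v = R·ω = 5.0000·-0.2500 = -1.2500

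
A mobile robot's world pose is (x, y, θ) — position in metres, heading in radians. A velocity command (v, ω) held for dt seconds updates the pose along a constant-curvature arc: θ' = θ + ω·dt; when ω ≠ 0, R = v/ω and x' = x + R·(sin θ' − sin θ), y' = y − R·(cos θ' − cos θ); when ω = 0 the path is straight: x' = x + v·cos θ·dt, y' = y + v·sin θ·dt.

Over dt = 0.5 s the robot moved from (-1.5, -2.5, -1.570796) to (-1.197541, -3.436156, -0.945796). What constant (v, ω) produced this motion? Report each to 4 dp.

v = 2.0000, ω = 1.2500

Δθ = -0.945796 − -1.570796 = 0.625000
ω = Δθ/dt = 0.625000/0.5 = 1.2500
R = −Δy/(cos θ' − cos θ) = 1.6000
v = R·ω = 1.6000·1.2500 = 2.0000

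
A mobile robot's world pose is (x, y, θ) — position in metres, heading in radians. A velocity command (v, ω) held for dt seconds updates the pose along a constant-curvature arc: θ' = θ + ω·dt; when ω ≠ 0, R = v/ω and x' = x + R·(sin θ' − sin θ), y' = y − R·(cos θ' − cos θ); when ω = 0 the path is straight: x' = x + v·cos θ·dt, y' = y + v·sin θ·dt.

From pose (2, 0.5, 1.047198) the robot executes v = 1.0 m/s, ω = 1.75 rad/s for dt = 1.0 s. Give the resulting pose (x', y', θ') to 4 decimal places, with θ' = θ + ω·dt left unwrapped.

θ' = 1.0472 + 1.75·1.0 = 2.7972
R = v/ω = 1.0/1.75 = 0.5714
x' = 2 + 0.5714·(sin 2.7972 − sin 1.0472) = 1.6981
y' = 0.5 − 0.5714·(cos 2.7972 − cos 1.0472) = 1.3236

(1.6981, 1.3236, 2.7972)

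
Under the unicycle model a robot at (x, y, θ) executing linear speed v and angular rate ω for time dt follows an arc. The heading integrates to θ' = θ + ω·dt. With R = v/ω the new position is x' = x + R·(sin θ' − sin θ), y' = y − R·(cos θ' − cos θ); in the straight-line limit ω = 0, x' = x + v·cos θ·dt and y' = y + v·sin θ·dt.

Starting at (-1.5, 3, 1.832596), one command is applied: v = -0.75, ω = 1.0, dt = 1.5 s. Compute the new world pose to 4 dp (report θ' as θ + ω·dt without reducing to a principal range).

(-0.6332, 2.4578, 3.3326)

θ' = 1.8326 + 1.0·1.5 = 3.3326
R = v/ω = -0.75/1.0 = -0.7500
x' = -1.5 + -0.7500·(sin 3.3326 − sin 1.8326) = -0.6332
y' = 3 − -0.7500·(cos 3.3326 − cos 1.8326) = 2.4578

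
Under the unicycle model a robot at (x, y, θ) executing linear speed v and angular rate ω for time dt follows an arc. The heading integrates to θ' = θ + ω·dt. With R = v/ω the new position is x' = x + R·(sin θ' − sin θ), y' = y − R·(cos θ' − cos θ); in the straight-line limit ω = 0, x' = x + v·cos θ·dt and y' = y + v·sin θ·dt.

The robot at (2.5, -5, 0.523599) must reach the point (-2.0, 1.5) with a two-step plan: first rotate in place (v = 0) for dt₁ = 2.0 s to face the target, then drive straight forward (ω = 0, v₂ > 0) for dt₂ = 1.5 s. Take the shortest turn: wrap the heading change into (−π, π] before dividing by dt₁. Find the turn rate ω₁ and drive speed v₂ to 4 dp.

ω₁ = 0.8264, v₂ = 5.2705

heading to target = atan2(1.5−-5, -2−2.5) = 2.1763
Δθ = wrap(2.1763 − 0.5236) = 1.6527; ω₁ = Δθ/dt₁ = 0.8264
distance = √((-2−2.5)² + (1.5−-5)²) = 7.9057; v₂ = distance/dt₂ = 5.2705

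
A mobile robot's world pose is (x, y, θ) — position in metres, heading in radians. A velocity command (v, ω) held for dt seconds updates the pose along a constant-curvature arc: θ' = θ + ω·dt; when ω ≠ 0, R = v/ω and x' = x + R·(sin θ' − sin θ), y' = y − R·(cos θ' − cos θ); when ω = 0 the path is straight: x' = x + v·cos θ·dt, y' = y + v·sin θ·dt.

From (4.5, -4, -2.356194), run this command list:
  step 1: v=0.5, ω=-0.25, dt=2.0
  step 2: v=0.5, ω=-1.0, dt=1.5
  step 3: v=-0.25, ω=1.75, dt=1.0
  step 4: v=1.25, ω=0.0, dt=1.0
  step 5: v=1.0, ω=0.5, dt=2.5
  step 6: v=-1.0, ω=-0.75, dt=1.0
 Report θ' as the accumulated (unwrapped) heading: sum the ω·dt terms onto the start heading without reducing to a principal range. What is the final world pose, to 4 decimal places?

step 1: θ'=-2.8562 (R=-2.0000) → pose (3.6489, -4.5049, -2.8562)
step 2: θ'=-4.3562 (R=-0.5000) → pose (3.0395, -4.1995, -4.3562)
step 3: θ'=-2.6062 (R=-0.1429) → pose (3.2463, -4.2725, -2.6062)
step 4: θ'=-2.6062 (straight) → pose (2.1712, -4.9102, -2.6062)
step 5: θ'=-1.3562 (R=2.0000) → pose (1.2374, -7.0563, -1.3562)
step 6: θ'=-2.1062 (R=1.3333) → pose (1.3934, -6.0921, -2.1062)

(1.3934, -6.0921, -2.1062)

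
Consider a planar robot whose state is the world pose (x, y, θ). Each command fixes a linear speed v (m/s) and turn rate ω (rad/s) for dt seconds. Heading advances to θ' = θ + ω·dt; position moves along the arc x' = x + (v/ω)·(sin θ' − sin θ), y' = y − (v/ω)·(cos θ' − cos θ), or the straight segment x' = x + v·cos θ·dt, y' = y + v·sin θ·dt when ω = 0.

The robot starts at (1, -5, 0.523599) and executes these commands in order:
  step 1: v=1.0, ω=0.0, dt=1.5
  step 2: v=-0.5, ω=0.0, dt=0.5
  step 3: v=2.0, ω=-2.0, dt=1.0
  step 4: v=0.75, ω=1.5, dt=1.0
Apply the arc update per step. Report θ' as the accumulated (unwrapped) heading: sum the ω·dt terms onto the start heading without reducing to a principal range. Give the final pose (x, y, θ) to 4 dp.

(4.0877, -5.5995, 0.0236)

step 1: θ'=0.5236 (straight) → pose (2.2990, -4.2500, 0.5236)
step 2: θ'=0.5236 (straight) → pose (2.0825, -4.3750, 0.5236)
step 3: θ'=-1.4764 (R=-1.0000) → pose (3.5781, -5.1468, -1.4764)
step 4: θ'=0.0236 (R=0.5000) → pose (4.0877, -5.5995, 0.0236)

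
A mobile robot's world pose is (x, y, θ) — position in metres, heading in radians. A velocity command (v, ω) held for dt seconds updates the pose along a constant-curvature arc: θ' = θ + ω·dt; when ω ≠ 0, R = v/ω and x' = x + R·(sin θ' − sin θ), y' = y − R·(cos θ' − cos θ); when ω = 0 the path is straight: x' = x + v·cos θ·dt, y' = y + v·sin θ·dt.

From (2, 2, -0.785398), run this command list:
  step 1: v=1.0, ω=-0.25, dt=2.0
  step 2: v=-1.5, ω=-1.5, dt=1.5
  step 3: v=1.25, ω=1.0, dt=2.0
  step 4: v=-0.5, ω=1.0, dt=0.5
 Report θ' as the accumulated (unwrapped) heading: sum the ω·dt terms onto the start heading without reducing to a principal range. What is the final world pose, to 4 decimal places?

step 1: θ'=-1.2854 (R=-4.0000) → pose (3.0098, 0.2977, -1.2854)
step 2: θ'=-3.5354 (R=1.0000) → pose (4.3530, 1.5027, -3.5354)
step 3: θ'=-1.5354 (R=1.2500) → pose (2.6242, 0.3042, -1.5354)
step 4: θ'=-1.0354 (R=-0.5000) → pose (2.5545, 0.5416, -1.0354)

(2.5545, 0.5416, -1.0354)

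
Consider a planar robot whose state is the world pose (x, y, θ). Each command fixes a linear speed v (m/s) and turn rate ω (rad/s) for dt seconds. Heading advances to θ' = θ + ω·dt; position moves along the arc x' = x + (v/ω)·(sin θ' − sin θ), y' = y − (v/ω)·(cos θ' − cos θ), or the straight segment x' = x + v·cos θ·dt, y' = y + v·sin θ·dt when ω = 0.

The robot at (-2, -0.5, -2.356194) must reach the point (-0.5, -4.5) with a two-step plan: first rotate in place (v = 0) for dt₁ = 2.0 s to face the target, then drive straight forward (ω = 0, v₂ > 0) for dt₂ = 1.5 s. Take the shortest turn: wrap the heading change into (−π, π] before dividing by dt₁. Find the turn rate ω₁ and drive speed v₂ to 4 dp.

ω₁ = 0.5721, v₂ = 2.8480

heading to target = atan2(-4.5−-0.5, -0.5−-2) = -1.2120
Δθ = wrap(-1.2120 − -2.3562) = 1.1442; ω₁ = Δθ/dt₁ = 0.5721
distance = √((-0.5−-2)² + (-4.5−-0.5)²) = 4.2720; v₂ = distance/dt₂ = 2.8480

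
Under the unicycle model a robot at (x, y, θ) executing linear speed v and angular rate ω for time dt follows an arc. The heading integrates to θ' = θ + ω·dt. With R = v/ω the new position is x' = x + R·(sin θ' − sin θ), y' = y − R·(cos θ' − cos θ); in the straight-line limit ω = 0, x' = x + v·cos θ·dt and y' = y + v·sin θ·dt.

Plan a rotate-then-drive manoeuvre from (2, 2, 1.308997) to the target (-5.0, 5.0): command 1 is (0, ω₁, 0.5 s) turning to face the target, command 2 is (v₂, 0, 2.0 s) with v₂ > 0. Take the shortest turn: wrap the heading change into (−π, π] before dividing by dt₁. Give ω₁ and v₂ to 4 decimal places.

heading to target = atan2(5−2, -5−2) = 2.7367
Δθ = wrap(2.7367 − 1.3090) = 1.4277; ω₁ = Δθ/dt₁ = 2.8554
distance = √((-5−2)² + (5−2)²) = 7.6158; v₂ = distance/dt₂ = 3.8079

ω₁ = 2.8554, v₂ = 3.8079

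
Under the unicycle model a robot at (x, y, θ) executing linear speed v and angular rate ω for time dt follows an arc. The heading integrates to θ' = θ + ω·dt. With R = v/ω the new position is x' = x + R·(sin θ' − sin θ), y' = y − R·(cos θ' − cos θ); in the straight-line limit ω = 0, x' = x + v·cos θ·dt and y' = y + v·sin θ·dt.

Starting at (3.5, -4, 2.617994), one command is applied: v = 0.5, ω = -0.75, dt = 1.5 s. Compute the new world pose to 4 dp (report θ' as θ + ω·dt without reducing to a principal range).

θ' = 2.6180 + -0.75·1.5 = 1.4930
R = v/ω = 0.5/-0.75 = -0.6667
x' = 3.5 + -0.6667·(sin 1.4930 − sin 2.6180) = 3.1687
y' = -4 − -0.6667·(cos 1.4930 − cos 2.6180) = -3.3708

(3.1687, -3.3708, 1.4930)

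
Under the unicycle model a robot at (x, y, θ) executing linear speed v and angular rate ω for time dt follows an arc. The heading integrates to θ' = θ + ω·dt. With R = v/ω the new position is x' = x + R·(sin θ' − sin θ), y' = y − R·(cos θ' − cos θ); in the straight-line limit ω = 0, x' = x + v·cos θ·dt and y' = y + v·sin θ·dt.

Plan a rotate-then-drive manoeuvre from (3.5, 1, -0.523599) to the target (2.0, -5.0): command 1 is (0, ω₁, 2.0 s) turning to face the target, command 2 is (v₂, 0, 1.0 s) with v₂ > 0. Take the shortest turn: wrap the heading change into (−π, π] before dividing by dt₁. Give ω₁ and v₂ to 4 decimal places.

ω₁ = -0.6461, v₂ = 6.1847

heading to target = atan2(-5−1, 2−3.5) = -1.8158
Δθ = wrap(-1.8158 − -0.5236) = -1.2922; ω₁ = Δθ/dt₁ = -0.6461
distance = √((2−3.5)² + (-5−1)²) = 6.1847; v₂ = distance/dt₂ = 6.1847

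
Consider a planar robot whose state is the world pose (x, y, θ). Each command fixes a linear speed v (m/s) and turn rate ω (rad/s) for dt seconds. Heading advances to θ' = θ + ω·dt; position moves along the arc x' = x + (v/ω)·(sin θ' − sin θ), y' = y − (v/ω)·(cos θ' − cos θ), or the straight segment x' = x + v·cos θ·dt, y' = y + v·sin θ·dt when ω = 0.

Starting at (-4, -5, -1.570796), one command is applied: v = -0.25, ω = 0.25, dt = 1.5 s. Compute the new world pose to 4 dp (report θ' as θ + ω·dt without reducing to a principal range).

θ' = -1.5708 + 0.25·1.5 = -1.1958
R = v/ω = -0.25/0.25 = -1.0000
x' = -4 + -1.0000·(sin -1.1958 − sin -1.5708) = -4.0695
y' = -5 − -1.0000·(cos -1.1958 − cos -1.5708) = -4.6337

(-4.0695, -4.6337, -1.1958)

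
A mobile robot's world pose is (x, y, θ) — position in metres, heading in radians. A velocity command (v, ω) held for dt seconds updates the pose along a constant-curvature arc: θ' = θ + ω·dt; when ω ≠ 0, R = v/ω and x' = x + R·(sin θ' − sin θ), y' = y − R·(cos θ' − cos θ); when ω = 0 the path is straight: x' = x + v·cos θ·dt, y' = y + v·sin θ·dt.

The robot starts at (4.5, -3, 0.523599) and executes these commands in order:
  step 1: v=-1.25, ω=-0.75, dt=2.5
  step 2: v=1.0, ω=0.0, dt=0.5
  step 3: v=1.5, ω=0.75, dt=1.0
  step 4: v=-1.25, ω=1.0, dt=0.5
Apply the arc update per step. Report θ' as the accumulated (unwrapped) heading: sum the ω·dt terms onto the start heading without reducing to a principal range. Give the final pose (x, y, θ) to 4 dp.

(2.3885, -3.4083, -0.1014)

step 1: θ'=-1.3514 (R=1.6667) → pose (2.0400, -1.9194, -1.3514)
step 2: θ'=-1.3514 (straight) → pose (2.1488, -2.4074, -1.3514)
step 3: θ'=-0.6014 (R=2.0000) → pose (2.9692, -3.6212, -0.6014)
step 4: θ'=-0.1014 (R=-1.2500) → pose (2.3885, -3.4083, -0.1014)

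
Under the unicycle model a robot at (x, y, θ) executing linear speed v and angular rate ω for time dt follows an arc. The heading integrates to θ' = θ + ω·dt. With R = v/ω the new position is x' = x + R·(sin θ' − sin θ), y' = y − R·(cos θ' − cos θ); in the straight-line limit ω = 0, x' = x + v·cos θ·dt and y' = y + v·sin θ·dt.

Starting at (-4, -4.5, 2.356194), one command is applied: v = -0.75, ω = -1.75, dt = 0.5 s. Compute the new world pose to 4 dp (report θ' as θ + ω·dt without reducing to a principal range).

(-3.8762, -4.8414, 1.4812)

θ' = 2.3562 + -1.75·0.5 = 1.4812
R = v/ω = -0.75/-1.75 = 0.4286
x' = -4 + 0.4286·(sin 1.4812 − sin 2.3562) = -3.8762
y' = -4.5 − 0.4286·(cos 1.4812 − cos 2.3562) = -4.8414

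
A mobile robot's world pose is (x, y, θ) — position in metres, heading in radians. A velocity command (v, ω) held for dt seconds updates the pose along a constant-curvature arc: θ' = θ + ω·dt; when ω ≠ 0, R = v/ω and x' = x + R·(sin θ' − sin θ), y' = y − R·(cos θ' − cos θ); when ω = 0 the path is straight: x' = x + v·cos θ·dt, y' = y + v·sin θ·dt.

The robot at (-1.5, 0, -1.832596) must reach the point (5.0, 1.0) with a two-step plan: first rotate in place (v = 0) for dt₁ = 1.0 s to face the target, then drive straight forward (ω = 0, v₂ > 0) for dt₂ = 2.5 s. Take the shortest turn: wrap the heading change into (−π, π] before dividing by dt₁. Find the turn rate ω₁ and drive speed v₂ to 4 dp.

heading to target = atan2(1−0, 5−-1.5) = 0.1526
Δθ = wrap(0.1526 − -1.8326) = 1.9852; ω₁ = Δθ/dt₁ = 1.9852
distance = √((5−-1.5)² + (1−0)²) = 6.5765; v₂ = distance/dt₂ = 2.6306

ω₁ = 1.9852, v₂ = 2.6306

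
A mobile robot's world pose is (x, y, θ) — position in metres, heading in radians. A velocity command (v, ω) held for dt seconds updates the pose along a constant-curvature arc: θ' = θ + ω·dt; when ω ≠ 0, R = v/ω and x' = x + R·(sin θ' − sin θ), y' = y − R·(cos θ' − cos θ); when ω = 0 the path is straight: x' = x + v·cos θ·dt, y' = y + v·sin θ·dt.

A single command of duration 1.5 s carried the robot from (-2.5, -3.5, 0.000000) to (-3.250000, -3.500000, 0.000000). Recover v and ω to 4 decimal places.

v = -0.5000, ω = 0.0000

Δθ = 0.000000 − 0.000000 = 0.000000
ω = Δθ/dt = 0.000000/1.5 = 0.0000
ω = 0 → v = (Δx·cos θ + Δy·sin θ)/dt = -0.5000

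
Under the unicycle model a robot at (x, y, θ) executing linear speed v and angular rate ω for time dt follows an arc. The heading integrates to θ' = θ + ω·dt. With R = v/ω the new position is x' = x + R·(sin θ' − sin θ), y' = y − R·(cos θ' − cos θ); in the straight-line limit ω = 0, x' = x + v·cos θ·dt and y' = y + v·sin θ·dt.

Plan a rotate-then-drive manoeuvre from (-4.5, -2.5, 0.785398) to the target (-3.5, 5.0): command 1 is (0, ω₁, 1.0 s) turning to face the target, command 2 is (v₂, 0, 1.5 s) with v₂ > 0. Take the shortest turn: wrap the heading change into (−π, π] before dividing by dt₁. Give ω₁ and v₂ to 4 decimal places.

ω₁ = 0.6528, v₂ = 5.0442

heading to target = atan2(5−-2.5, -3.5−-4.5) = 1.4382
Δθ = wrap(1.4382 − 0.7854) = 0.6528; ω₁ = Δθ/dt₁ = 0.6528
distance = √((-3.5−-4.5)² + (5−-2.5)²) = 7.5664; v₂ = distance/dt₂ = 5.0442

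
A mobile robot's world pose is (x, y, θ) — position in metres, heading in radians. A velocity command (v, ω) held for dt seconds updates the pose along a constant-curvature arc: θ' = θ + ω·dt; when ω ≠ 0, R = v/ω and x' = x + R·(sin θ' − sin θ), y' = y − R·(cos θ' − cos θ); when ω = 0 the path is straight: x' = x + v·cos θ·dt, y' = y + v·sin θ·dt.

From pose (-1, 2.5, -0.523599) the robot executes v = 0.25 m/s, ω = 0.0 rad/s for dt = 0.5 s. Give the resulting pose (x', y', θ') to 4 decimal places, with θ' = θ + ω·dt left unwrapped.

(-0.8917, 2.4375, -0.5236)

θ' = -0.5236 + 0.0·0.5 = -0.5236
ω = 0 → straight: x' = -1 + 0.25·cos(-0.5236)·0.5 = -0.8917
y' = 2.5 + 0.25·sin(-0.5236)·0.5 = 2.4375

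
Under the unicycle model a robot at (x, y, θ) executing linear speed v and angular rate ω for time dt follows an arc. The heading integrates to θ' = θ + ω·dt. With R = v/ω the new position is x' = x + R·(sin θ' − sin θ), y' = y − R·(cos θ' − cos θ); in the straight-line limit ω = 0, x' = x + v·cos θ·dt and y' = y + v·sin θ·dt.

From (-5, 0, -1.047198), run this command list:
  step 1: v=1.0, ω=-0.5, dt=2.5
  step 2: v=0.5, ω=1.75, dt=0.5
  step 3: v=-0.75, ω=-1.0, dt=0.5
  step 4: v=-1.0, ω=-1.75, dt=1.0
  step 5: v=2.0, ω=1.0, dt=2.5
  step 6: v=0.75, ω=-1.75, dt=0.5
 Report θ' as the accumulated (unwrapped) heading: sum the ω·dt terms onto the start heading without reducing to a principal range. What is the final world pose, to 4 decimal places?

step 1: θ'=-2.2972 (R=-2.0000) → pose (-5.2369, -2.3284, -2.2972)
step 2: θ'=-1.4222 (R=0.2857) → pose (-5.3059, -2.5604, -1.4222)
step 3: θ'=-1.9222 (R=0.7500) → pose (-5.2683, -2.1912, -1.9222)
step 4: θ'=-3.6722 (R=0.5714) → pose (-4.4426, -1.8951, -3.6722)
step 5: θ'=-1.1722 (R=2.0000) → pose (-7.2980, -4.3963, -1.1722)
step 6: θ'=-2.0472 (R=-0.4286) → pose (-7.3121, -4.7592, -2.0472)

(-7.3121, -4.7592, -2.0472)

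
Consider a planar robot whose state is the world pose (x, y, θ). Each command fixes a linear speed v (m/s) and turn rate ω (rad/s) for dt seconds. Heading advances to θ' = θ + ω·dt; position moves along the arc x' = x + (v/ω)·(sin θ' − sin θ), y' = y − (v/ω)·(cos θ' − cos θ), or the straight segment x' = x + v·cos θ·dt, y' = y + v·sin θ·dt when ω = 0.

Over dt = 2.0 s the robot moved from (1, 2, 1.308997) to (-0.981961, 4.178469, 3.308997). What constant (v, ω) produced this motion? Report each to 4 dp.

Δθ = 3.308997 − 1.308997 = 2.000000
ω = Δθ/dt = 2.000000/2.0 = 1.0000
R = −Δy/(cos θ' − cos θ) = 1.7500
v = R·ω = 1.7500·1.0000 = 1.7500

v = 1.7500, ω = 1.0000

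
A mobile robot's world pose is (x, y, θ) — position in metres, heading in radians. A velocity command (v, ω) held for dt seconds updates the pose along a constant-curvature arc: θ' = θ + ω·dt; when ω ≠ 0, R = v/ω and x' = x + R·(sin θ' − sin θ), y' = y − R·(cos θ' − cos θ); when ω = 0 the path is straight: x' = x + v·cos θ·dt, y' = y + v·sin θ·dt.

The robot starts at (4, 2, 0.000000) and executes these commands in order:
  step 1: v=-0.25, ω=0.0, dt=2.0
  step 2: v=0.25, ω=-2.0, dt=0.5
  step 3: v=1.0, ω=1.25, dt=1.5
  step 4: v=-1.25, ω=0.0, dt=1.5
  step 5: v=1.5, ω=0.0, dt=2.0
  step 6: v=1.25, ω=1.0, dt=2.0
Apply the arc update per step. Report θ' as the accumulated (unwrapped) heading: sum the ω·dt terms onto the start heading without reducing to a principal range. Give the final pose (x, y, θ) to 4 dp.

(4.9834, 4.7326, 2.8750)

step 1: θ'=0.0000 (straight) → pose (3.5000, 2.0000, 0.0000)
step 2: θ'=-1.0000 (R=-0.1250) → pose (3.6052, 1.9425, -1.0000)
step 3: θ'=0.8750 (R=0.8000) → pose (4.8924, 1.8620, 0.8750)
step 4: θ'=0.8750 (straight) → pose (3.6905, 0.4228, 0.8750)
step 5: θ'=0.8750 (straight) → pose (5.6135, 2.7255, 0.8750)
step 6: θ'=2.8750 (R=1.2500) → pose (4.9834, 4.7326, 2.8750)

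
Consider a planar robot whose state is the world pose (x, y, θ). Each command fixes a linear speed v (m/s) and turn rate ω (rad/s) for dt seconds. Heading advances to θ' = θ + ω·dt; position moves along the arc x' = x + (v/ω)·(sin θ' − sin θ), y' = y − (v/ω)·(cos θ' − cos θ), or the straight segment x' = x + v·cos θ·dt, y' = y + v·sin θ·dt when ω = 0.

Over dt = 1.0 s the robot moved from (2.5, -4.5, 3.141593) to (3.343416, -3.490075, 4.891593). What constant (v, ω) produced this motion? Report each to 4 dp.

Δθ = 4.891593 − 3.141593 = 1.750000
ω = Δθ/dt = 1.750000/1.0 = 1.7500
R = −Δy/(cos θ' − cos θ) = -0.8571
v = R·ω = -0.8571·1.7500 = -1.5000

v = -1.5000, ω = 1.7500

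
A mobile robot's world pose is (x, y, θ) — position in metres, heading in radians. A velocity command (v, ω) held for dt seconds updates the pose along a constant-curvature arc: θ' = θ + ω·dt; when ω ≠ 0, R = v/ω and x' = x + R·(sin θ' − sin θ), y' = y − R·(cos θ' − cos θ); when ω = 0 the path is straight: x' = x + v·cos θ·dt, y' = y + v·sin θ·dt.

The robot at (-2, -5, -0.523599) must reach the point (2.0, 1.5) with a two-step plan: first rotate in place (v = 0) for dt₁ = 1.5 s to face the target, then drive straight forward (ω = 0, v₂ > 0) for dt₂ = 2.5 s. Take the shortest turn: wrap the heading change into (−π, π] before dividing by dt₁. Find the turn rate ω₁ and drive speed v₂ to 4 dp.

heading to target = atan2(1.5−-5, 2−-2) = 1.0191
Δθ = wrap(1.0191 − -0.5236) = 1.5427; ω₁ = Δθ/dt₁ = 1.0285
distance = √((2−-2)² + (1.5−-5)²) = 7.6322; v₂ = distance/dt₂ = 3.0529

ω₁ = 1.0285, v₂ = 3.0529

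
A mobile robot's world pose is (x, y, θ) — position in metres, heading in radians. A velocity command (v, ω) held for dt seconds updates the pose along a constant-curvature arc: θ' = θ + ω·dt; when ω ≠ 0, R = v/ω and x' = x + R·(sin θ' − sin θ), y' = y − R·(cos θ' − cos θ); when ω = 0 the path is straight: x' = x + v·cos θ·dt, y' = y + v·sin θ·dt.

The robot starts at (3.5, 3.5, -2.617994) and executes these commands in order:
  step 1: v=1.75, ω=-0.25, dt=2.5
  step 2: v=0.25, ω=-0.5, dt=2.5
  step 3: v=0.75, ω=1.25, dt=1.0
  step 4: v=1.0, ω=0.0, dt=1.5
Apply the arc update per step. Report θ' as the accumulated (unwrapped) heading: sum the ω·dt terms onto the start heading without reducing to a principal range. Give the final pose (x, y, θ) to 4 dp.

(-3.1632, 3.6049, -3.2430)

step 1: θ'=-3.2430 (R=-7.0000) → pose (-0.7086, 2.5981, -3.2430)
step 2: θ'=-4.4930 (R=-0.5000) → pose (-1.1460, 2.9867, -4.4930)
step 3: θ'=-3.2430 (R=0.6000) → pose (-1.6709, 3.4531, -3.2430)
step 4: θ'=-3.2430 (straight) → pose (-3.1632, 3.6049, -3.2430)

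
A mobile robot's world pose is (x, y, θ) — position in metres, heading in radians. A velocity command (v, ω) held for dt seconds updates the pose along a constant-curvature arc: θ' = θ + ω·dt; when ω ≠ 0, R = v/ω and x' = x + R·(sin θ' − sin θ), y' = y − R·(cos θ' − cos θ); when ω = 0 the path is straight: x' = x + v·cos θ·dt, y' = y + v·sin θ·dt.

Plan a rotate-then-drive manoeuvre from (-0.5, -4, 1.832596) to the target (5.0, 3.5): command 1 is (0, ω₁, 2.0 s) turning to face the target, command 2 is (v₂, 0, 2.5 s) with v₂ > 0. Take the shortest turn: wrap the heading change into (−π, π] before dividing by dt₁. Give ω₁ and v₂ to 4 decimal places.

heading to target = atan2(3.5−-4, 5−-0.5) = 0.9380
Δθ = wrap(0.9380 − 1.8326) = -0.8945; ω₁ = Δθ/dt₁ = -0.4473
distance = √((5−-0.5)² + (3.5−-4)²) = 9.3005; v₂ = distance/dt₂ = 3.7202

ω₁ = -0.4473, v₂ = 3.7202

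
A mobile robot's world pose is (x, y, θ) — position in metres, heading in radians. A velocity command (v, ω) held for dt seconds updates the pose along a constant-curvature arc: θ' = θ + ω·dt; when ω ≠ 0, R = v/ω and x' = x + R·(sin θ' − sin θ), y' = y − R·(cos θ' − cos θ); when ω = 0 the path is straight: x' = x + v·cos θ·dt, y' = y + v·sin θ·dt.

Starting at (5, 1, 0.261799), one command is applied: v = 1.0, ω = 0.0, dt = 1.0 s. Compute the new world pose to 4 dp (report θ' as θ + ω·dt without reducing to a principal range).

(5.9659, 1.2588, 0.2618)

θ' = 0.2618 + 0.0·1.0 = 0.2618
ω = 0 → straight: x' = 5 + 1.0·cos(0.2618)·1.0 = 5.9659
y' = 1 + 1.0·sin(0.2618)·1.0 = 1.2588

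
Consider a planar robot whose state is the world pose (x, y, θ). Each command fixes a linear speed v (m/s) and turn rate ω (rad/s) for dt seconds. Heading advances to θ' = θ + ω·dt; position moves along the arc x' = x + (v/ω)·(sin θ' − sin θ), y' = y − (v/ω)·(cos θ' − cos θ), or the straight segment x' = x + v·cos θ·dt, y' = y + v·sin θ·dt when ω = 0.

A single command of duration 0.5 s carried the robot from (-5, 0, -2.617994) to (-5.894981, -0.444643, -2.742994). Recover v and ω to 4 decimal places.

v = 2.0000, ω = -0.2500

Δθ = -2.742994 − -2.617994 = -0.125000
ω = Δθ/dt = -0.125000/0.5 = -0.2500
R = Δx/(sin θ' − sin θ) = -8.0000
v = R·ω = -8.0000·-0.2500 = 2.0000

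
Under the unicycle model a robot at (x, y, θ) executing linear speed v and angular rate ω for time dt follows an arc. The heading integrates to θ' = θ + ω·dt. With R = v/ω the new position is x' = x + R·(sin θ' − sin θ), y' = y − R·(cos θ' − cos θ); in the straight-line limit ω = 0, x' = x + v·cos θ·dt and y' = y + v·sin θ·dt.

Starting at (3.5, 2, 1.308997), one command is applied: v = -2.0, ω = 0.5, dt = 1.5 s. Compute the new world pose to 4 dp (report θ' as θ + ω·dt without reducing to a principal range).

(3.8310, -0.9114, 2.0590)

θ' = 1.3090 + 0.5·1.5 = 2.0590
R = v/ω = -2.0/0.5 = -4.0000
x' = 3.5 + -4.0000·(sin 2.0590 − sin 1.3090) = 3.8310
y' = 2 − -4.0000·(cos 2.0590 − cos 1.3090) = -0.9114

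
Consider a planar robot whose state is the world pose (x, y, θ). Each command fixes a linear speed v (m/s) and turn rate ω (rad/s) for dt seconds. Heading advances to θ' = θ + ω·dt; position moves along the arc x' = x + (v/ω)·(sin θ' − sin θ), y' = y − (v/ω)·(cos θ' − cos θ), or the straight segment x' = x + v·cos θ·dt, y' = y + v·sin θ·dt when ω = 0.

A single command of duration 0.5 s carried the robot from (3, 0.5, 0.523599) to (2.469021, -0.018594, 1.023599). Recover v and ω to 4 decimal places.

Δθ = 1.023599 − 0.523599 = 0.500000
ω = Δθ/dt = 0.500000/0.5 = 1.0000
R = Δx/(sin θ' − sin θ) = -1.5000
v = R·ω = -1.5000·1.0000 = -1.5000

v = -1.5000, ω = 1.0000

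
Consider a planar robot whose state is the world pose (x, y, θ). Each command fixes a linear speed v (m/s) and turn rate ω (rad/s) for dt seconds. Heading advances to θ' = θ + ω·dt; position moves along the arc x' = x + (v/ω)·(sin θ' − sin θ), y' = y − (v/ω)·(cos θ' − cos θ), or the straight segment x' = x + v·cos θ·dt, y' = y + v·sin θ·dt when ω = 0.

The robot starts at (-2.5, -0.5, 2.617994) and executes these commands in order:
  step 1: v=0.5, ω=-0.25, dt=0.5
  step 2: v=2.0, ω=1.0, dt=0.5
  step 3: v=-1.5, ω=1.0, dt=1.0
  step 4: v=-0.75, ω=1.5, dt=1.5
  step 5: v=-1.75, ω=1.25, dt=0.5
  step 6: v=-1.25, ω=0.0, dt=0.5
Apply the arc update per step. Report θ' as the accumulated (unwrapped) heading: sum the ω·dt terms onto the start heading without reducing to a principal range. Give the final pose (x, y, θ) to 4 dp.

(-3.9760, 0.7699, 6.8680)

step 1: θ'=2.4930 (R=-2.0000) → pose (-2.7081, -0.3618, 2.4930)
step 2: θ'=2.9930 (R=2.0000) → pose (-3.6202, 0.0223, 2.9930)
step 3: θ'=3.9930 (R=-1.5000) → pose (-2.2698, 0.5174, 3.9930)
step 4: θ'=6.2430 (R=-0.5000) → pose (-2.6258, 1.3464, 6.2430)
step 5: θ'=6.8680 (R=-1.4000) → pose (-3.4549, 1.1149, 6.8680)
step 6: θ'=6.8680 (straight) → pose (-3.9760, 0.7699, 6.8680)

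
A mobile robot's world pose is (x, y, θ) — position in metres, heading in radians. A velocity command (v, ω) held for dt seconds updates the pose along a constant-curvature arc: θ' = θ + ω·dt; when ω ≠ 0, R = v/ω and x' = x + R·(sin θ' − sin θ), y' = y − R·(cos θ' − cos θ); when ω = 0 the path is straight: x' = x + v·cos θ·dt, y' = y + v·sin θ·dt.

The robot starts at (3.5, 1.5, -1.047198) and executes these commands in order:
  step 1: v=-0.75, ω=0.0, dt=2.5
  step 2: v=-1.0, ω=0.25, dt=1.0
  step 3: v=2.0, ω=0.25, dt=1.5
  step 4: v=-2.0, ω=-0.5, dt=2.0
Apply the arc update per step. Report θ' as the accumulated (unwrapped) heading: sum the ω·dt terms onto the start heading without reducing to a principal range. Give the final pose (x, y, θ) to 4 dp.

(2.0882, 5.2674, -1.4222)

step 1: θ'=-1.0472 (straight) → pose (2.5625, 3.1238, -1.0472)
step 2: θ'=-0.7972 (R=-4.0000) → pose (1.9600, 3.9187, -0.7972)
step 3: θ'=-0.4222 (R=8.0000) → pose (4.4051, 2.2108, -0.4222)
step 4: θ'=-1.4222 (R=4.0000) → pose (2.0882, 5.2674, -1.4222)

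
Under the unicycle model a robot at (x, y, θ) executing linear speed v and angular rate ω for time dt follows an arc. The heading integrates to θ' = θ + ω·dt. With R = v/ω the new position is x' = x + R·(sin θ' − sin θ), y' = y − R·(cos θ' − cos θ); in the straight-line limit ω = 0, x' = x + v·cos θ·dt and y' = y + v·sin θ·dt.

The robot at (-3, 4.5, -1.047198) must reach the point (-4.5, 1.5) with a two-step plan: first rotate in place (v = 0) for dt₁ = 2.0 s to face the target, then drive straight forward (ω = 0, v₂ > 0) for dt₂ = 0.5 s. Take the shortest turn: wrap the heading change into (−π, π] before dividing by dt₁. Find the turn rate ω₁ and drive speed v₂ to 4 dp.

heading to target = atan2(1.5−4.5, -4.5−-3) = -2.0344
Δθ = wrap(-2.0344 − -1.0472) = -0.9872; ω₁ = Δθ/dt₁ = -0.4936
distance = √((-4.5−-3)² + (1.5−4.5)²) = 3.3541; v₂ = distance/dt₂ = 6.7082

ω₁ = -0.4936, v₂ = 6.7082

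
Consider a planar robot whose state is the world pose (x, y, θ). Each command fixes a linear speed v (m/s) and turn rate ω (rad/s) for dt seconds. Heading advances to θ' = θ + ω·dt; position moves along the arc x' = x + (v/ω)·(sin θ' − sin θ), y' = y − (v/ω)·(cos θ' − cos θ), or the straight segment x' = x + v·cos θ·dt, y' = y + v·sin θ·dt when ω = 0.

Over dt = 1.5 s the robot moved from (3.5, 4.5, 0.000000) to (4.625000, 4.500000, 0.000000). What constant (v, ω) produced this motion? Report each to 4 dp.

Δθ = 0.000000 − 0.000000 = 0.000000
ω = Δθ/dt = 0.000000/1.5 = 0.0000
ω = 0 → v = (Δx·cos θ + Δy·sin θ)/dt = 0.7500

v = 0.7500, ω = 0.0000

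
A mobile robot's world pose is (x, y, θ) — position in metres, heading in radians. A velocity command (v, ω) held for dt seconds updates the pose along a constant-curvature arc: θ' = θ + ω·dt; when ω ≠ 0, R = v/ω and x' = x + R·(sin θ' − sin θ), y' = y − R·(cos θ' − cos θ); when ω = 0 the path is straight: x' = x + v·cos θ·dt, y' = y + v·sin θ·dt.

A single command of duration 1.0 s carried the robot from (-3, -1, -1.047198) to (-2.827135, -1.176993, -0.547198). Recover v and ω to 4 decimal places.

Δθ = -0.547198 − -1.047198 = 0.500000
ω = Δθ/dt = 0.500000/1.0 = 0.5000
R = −Δy/(cos θ' − cos θ) = 0.5000
v = R·ω = 0.5000·0.5000 = 0.2500

v = 0.2500, ω = 0.5000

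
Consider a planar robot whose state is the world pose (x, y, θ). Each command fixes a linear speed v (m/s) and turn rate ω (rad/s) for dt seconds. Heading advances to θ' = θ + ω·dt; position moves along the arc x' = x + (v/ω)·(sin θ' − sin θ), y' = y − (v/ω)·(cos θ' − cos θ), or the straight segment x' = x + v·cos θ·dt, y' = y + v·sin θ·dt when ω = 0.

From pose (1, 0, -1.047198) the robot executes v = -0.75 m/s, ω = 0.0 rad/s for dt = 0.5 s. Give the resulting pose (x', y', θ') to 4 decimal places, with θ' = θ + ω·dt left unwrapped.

θ' = -1.0472 + 0.0·0.5 = -1.0472
ω = 0 → straight: x' = 1 + -0.75·cos(-1.0472)·0.5 = 0.8125
y' = 0 + -0.75·sin(-1.0472)·0.5 = 0.3248

(0.8125, 0.3248, -1.0472)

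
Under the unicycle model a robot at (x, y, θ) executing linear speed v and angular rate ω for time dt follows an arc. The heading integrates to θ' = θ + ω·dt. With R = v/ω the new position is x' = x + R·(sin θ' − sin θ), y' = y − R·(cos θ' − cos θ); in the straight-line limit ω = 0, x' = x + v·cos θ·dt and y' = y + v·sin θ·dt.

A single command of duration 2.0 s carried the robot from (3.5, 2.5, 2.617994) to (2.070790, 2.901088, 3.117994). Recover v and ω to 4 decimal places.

Δθ = 3.117994 − 2.617994 = 0.500000
ω = Δθ/dt = 0.500000/2.0 = 0.2500
R = Δx/(sin θ' − sin θ) = 3.0000
v = R·ω = 3.0000·0.2500 = 0.7500

v = 0.7500, ω = 0.2500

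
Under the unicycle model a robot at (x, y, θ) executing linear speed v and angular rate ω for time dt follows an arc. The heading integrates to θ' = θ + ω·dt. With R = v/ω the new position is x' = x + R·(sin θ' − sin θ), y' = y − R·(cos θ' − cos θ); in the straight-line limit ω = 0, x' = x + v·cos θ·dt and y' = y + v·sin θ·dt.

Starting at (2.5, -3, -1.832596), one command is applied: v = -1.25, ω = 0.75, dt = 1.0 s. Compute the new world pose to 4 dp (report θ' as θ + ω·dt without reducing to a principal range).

θ' = -1.8326 + 0.75·1.0 = -1.0826
R = v/ω = -1.25/0.75 = -1.6667
x' = 2.5 + -1.6667·(sin -1.0826 − sin -1.8326) = 2.3621
y' = -3 − -1.6667·(cos -1.0826 − cos -1.8326) = -1.7869

(2.3621, -1.7869, -1.0826)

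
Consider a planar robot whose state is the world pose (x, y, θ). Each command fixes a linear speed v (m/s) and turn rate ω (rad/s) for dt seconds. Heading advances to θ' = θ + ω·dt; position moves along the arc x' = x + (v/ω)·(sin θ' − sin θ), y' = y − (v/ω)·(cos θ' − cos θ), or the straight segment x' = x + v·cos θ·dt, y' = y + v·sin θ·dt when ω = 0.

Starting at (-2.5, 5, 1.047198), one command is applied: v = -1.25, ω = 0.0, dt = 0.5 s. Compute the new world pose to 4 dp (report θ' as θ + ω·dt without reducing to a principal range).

θ' = 1.0472 + 0.0·0.5 = 1.0472
ω = 0 → straight: x' = -2.5 + -1.25·cos(1.0472)·0.5 = -2.8125
y' = 5 + -1.25·sin(1.0472)·0.5 = 4.4587

(-2.8125, 4.4587, 1.0472)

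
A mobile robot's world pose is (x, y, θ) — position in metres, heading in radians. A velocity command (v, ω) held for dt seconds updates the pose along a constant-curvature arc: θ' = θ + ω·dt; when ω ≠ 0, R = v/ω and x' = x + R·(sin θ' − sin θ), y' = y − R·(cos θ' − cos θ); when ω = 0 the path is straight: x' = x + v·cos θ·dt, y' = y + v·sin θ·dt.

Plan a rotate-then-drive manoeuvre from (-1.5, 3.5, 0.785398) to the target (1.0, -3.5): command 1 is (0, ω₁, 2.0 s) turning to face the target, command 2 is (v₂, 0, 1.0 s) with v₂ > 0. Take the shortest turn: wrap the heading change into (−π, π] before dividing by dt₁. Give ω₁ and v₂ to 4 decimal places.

heading to target = atan2(-3.5−3.5, 1−-1.5) = -1.2278
Δθ = wrap(-1.2278 − 0.7854) = -2.0132; ω₁ = Δθ/dt₁ = -1.0066
distance = √((1−-1.5)² + (-3.5−3.5)²) = 7.4330; v₂ = distance/dt₂ = 7.4330

ω₁ = -1.0066, v₂ = 7.4330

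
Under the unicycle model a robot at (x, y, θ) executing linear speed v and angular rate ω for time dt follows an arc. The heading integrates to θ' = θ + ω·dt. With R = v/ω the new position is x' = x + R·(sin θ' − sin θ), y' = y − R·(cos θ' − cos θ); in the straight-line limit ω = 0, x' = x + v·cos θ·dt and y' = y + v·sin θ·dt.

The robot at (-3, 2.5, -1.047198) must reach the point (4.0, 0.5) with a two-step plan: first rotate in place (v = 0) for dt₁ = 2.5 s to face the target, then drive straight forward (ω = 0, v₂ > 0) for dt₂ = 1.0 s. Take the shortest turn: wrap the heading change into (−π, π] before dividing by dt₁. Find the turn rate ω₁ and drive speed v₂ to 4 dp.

heading to target = atan2(0.5−2.5, 4−-3) = -0.2783
Δθ = wrap(-0.2783 − -1.0472) = 0.7689; ω₁ = Δθ/dt₁ = 0.3076
distance = √((4−-3)² + (0.5−2.5)²) = 7.2801; v₂ = distance/dt₂ = 7.2801

ω₁ = 0.3076, v₂ = 7.2801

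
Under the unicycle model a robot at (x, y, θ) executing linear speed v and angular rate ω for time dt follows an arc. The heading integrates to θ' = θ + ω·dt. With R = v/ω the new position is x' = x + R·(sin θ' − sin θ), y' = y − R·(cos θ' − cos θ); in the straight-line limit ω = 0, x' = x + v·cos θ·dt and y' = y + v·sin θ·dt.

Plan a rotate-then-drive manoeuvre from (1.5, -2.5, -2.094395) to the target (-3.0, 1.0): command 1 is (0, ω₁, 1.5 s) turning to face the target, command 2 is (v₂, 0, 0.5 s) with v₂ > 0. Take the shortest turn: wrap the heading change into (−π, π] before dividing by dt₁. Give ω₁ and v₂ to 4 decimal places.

heading to target = atan2(1−-2.5, -3−1.5) = 2.4805
Δθ = wrap(2.4805 − -2.0944) = -1.7082; ω₁ = Δθ/dt₁ = -1.1388
distance = √((-3−1.5)² + (1−-2.5)²) = 5.7009; v₂ = distance/dt₂ = 11.4018

ω₁ = -1.1388, v₂ = 11.4018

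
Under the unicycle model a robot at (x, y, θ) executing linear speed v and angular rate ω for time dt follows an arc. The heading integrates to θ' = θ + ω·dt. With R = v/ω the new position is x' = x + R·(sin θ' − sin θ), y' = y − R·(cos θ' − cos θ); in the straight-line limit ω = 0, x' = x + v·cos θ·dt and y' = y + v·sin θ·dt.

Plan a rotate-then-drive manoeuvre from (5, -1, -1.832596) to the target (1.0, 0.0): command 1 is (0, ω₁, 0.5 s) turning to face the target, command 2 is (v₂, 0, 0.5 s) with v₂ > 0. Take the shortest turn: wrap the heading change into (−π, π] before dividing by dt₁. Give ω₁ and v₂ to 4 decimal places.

ω₁ = -3.1080, v₂ = 8.2462

heading to target = atan2(0−-1, 1−5) = 2.8966
Δθ = wrap(2.8966 − -1.8326) = -1.5540; ω₁ = Δθ/dt₁ = -3.1080
distance = √((1−5)² + (0−-1)²) = 4.1231; v₂ = distance/dt₂ = 8.2462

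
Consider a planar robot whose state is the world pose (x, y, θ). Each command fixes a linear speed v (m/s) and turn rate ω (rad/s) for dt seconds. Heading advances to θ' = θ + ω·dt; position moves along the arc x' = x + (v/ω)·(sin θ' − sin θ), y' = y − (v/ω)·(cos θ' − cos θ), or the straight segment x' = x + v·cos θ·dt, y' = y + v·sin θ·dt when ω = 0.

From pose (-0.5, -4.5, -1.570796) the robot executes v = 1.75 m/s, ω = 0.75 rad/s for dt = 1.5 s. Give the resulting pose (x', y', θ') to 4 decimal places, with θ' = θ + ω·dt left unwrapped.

θ' = -1.5708 + 0.75·1.5 = -0.4458
R = v/ω = 1.75/0.75 = 2.3333
x' = -0.5 + 2.3333·(sin -0.4458 − sin -1.5708) = 0.8273
y' = -4.5 − 2.3333·(cos -0.4458 − cos -1.5708) = -6.6053

(0.8273, -6.6053, -0.4458)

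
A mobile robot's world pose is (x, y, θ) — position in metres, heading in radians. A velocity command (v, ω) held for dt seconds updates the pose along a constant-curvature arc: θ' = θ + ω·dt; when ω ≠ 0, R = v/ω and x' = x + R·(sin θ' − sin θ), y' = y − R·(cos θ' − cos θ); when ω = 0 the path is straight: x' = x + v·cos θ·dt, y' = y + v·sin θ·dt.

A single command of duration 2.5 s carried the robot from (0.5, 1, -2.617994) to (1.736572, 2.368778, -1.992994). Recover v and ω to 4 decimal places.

v = -0.7500, ω = 0.2500

Δθ = -1.992994 − -2.617994 = 0.625000
ω = Δθ/dt = 0.625000/2.5 = 0.2500
R = −Δy/(cos θ' − cos θ) = -3.0000
v = R·ω = -3.0000·0.2500 = -0.7500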